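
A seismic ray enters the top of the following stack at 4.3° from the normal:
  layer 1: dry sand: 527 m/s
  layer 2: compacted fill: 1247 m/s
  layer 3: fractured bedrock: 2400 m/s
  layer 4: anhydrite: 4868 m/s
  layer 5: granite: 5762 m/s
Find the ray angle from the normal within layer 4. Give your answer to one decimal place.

Ray parameter p = sin 4.3° / 527 = 1.4227e-04 s/m.
sin θ_4 = p·V_4 = 1.4227e-04 × 4868 = 0.6926.
θ_4 = 43.84° from the vertical.

43.8°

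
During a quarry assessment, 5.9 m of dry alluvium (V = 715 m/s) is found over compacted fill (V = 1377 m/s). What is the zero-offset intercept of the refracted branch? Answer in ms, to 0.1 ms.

14.1 ms

tᵢ = 2h·√(V₂²−V₁²)/(V₁V₂).
√(V₂²−V₁²) = √(1377²−715²) = 1176.8 m/s.
tᵢ = 2·5.9·1176.8/(715·1377) = 0.01410 s.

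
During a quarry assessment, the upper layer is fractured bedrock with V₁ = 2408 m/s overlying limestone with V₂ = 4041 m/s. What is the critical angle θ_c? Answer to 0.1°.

Critical incidence: sin θ_c = V₁/V₂ = 2408/4041 = 0.5959.
θ_c = arcsin 0.5959 = 36.58°.

36.6°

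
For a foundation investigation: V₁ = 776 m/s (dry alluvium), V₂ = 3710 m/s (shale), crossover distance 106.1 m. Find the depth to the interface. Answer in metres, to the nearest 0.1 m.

42.9 m

h = (x_cross/2)·√((V₂−V₁)/(V₂+V₁)).
(V₂−V₁)/(V₂+V₁) = (3710−776)/(3710+776) = 0.6540; √ = 0.8087.
h = (106.1/2)·0.8087 = 42.90 m.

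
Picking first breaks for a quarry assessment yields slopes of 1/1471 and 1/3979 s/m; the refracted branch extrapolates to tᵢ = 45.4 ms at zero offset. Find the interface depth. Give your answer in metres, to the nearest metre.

36 m

θ_c = arcsin(1471/3979) = 21.70°; cos θ_c = 0.9292.
tᵢ = 2h cos θ_c/V₁ ⇒ h = tᵢ·V₁/(2 cos θ_c) = 0.0454·1471/(2·0.9292) = 35.94 m.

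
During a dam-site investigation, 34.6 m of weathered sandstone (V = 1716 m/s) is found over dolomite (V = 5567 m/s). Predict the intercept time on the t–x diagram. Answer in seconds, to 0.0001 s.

0.0384 s

tᵢ = 2h·√(V₂²−V₁²)/(V₁V₂).
√(V₂²−V₁²) = √(5567²−1716²) = 5295.9 m/s.
tᵢ = 2·34.6·5295.9/(1716·5567) = 0.03836 s.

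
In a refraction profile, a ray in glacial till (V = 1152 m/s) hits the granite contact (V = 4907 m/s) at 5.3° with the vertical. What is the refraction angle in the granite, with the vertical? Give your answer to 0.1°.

23.2°

sin θ₁/V₁ = sin θ₂/V₂ ⇒ sin θ₂ = 4907·sin 5.3°/1152 = 4907·0.0924/1152 = 0.3935.
θ₂ = sin⁻¹(0.3935) = 23.17° (from vertical).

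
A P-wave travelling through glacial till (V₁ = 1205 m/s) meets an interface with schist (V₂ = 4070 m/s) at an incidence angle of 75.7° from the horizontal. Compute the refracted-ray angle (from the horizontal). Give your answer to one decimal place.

Convert to the normal: θ₁ = 90° − 75.7° = 14.3°.
sin θ₁/V₁ = sin θ₂/V₂ ⇒ sin θ₂ = 4070·sin 14.3°/1205 = 4070·0.2470/1205 = 0.8343.
θ₂ = arcsin 0.8343 = 56.54° from the normal.
From the interface: 90° − 56.54° = 33.46°.

33.5°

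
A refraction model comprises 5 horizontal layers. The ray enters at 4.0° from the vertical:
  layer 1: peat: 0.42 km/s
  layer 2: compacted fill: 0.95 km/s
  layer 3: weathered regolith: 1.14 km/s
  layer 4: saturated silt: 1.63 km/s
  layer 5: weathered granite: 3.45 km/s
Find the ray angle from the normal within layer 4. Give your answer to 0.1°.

Ray parameter p = sin 4.0° / 0.42 = 1.6609e-01 s/km.
sin θ_4 = p·V_4 = 1.6609e-01 × 1.63 = 0.2707.
θ_4 = arcsin 0.2707 = 15.71°.

15.7°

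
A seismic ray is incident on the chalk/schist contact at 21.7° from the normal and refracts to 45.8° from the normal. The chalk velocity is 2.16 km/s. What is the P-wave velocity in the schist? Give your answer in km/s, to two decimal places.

sin 21.7° = 0.3697; sin 45.8° = 0.7169.
V₂ = V₁·(sin θ₂/sin θ₁) = 2.16·(0.7169/0.3697) = 4.19 km/s.

4.19 km/s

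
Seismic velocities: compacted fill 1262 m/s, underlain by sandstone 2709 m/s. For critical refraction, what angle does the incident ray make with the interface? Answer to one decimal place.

At critical incidence the refracted ray runs along the interface (θ₂ = 90°), so sin θ_c = V₁/V₂.
θ_c = arcsin(1262/2709) = arcsin 0.4659 = 27.77°.
Measured from the interface: 90° − 27.77° = 62.23°.

62.2°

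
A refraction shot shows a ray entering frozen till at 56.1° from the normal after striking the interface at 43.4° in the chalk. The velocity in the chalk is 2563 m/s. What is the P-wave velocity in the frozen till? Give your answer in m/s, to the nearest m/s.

Snell's law: sin 43.4°/V₁ = sin 56.1°/V₂.
V₂ = V₁·sin 56.1°/sin 43.4° = 2563 × 1.2080 = 3096.14 m/s.

3096 m/s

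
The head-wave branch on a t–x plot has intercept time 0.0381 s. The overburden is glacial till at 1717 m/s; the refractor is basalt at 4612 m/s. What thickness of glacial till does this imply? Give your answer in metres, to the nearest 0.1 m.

θ_c = arcsin(1717/4612) = 21.86°; cos θ_c = 0.9281.
tᵢ = 2h cos θ_c/V₁ ⇒ h = tᵢ·V₁/(2 cos θ_c) = 0.0381·1717/(2·0.9281) = 35.24 m.

35.2 m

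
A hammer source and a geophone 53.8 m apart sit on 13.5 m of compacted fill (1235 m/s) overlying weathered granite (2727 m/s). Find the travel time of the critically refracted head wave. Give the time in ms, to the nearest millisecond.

t = x/V₂ + 2h·√(V₂²−V₁²)/(V₁V₂).
√(V₂²−V₁²) = √(2727²−1235²) = 2431.3 m/s; delay term = 2·13.5·2431.3/(1235·2727) = 0.01949 s.
t = 53.8/2727 + 0.01949 = 0.03922 s.

39 ms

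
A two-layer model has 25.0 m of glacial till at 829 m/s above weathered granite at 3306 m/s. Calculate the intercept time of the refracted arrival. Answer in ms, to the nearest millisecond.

tᵢ = 2h·√(V₂²−V₁²)/(V₁V₂).
√(V₂²−V₁²) = √(3306²−829²) = 3200.4 m/s.
tᵢ = 2·25.0·3200.4/(829·3306) = 0.05839 s.

58 ms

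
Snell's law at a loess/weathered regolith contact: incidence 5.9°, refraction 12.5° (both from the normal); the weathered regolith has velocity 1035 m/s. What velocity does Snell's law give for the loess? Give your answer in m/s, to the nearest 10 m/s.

Snell's law: sin 5.9°/V₁ = sin 12.5°/V₂.
V₁ = V₂·sin 5.9°/sin 12.5° = 1035 × 0.4749 = 491.55 m/s.

490 m/s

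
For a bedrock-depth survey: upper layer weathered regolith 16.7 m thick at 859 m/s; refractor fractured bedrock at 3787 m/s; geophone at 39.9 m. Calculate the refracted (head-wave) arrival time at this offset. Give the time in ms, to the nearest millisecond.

48 ms

θ_c = arcsin(V₁/V₂) = arcsin(859/3787) = 13.11°, cos θ_c = 0.9739.
Intercept time tᵢ = 2h cos θ_c / V₁ = 2·16.7·0.9739/859 = 0.03787 s.
t = x/V₂ + tᵢ = 39.9/3787 + 0.03787 = 0.04840 s.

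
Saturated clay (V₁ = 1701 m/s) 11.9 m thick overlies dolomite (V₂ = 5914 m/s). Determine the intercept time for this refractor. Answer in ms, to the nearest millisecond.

tᵢ = 2h·√(V₂²−V₁²)/(V₁V₂).
√(V₂²−V₁²) = √(5914²−1701²) = 5664.1 m/s.
tᵢ = 2·11.9·5664.1/(1701·5914) = 0.01340 s.

13 ms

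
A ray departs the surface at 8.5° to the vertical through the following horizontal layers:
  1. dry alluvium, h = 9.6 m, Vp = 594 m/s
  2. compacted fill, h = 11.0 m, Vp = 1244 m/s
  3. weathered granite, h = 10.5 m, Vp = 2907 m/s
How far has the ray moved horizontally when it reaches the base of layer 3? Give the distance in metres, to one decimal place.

Ray parameter p = sin 8.5° / 594 m/s = 2.4884e-04 s/m.
Layer 1: θ = 8.50°; offset = 9.6·tan 8.50° = 1.435 m.
Layer 2: sin θ = p·1244 = 0.3096 → θ = 18.03°; offset = 11.0·tan 18.03° = 3.581 m.
Layer 3: sin θ = p·2907 = 0.7234 → θ = 46.33°; offset = 10.5·tan 46.33° = 11.000 m.
Σ offsets = 16.016 m.

16.0 m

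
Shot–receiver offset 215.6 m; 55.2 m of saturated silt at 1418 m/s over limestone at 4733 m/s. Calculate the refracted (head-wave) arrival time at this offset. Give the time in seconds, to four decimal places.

0.1198 s

θ_c = arcsin(V₁/V₂) = arcsin(1418/4733) = 17.43°, cos θ_c = 0.9541.
Intercept time tᵢ = 2h cos θ_c / V₁ = 2·55.2·0.9541/1418 = 0.07428 s.
t = x/V₂ + tᵢ = 215.6/4733 + 0.07428 = 0.11983 s.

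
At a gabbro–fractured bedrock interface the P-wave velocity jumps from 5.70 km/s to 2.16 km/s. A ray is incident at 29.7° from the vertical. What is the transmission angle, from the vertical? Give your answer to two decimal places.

sin θ₁/V₁ = sin θ₂/V₂ ⇒ sin θ₂ = 2.16·sin 29.7°/5.70 = 2.16·0.4955/5.70 = 0.1878.
θ₂ = sin⁻¹(0.1878) = 10.82° (from vertical).

10.82°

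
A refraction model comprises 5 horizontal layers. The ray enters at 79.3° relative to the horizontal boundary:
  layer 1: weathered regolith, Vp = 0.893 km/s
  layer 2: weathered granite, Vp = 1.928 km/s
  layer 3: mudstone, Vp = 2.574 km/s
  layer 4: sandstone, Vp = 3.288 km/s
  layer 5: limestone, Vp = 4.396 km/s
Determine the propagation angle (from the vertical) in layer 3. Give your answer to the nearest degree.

From the normal: θ₁ = 90° − 79.3° = 10.7°.
Ray parameter p = sin 10.7° / 0.893 = 2.0791e-01 s/km.
sin θ_3 = p·V_3 = 2.0791e-01 × 2.574 = 0.5352.
θ_3 = 32.36° from the vertical.

32°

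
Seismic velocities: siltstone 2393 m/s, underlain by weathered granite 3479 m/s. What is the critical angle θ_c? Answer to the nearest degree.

Critical incidence: sin θ_c = V₁/V₂ = 2393/3479 = 0.6878.
θ_c = arcsin 0.6878 = 43.46°.

43°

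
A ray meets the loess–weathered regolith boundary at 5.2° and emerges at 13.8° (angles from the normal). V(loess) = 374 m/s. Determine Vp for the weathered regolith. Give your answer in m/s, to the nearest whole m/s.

984 m/s

Snell's law: sin 5.2°/V₁ = sin 13.8°/V₂.
V₂ = V₁·sin 13.8°/sin 5.2° = 374 × 2.6319 = 984.32 m/s.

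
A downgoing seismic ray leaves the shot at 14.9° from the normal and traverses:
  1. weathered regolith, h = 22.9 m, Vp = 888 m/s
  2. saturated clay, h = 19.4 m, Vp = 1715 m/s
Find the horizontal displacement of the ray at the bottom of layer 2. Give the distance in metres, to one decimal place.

p = sin θ₁/V₁ = sin 14.9°/888 = 2.8956e-04 s/m is conserved through the stack.
Layer 1: θ = 14.90°; offset = 22.9·tan 14.90° = 6.093 m.
Layer 2: sin θ = p·1715 = 0.4966 → θ = 29.78°; offset = 19.4·tan 29.78° = 11.099 m.
Σ offsets = 17.193 m.

17.2 m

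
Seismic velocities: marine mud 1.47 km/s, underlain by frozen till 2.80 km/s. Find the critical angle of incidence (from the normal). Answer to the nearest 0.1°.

31.7°

At critical incidence the refracted ray runs along the interface (θ₂ = 90°), so sin θ_c = V₁/V₂.
θ_c = arcsin(1.47/2.80) = arcsin 0.5250 = 31.67°.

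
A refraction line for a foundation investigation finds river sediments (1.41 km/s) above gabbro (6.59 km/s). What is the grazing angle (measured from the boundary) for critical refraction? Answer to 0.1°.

At critical incidence the refracted ray runs along the interface (θ₂ = 90°), so sin θ_c = V₁/V₂.
θ_c = arcsin(1.41/6.59) = arcsin 0.2140 = 12.35°.
Measured from the interface: 90° − 12.35° = 77.65°.

77.6°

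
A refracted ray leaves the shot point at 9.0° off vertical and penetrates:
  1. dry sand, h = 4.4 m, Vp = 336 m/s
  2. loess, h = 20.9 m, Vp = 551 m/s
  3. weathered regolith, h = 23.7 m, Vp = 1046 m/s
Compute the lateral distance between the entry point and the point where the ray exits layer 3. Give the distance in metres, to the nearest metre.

Apply Snell's law at each interface; in layer i the horizontal offset is hᵢ·tan θᵢ.
Layer 1: θ = 9.00°; offset = 4.4·tan 9.00° = 0.697 m.
Layer 2: sin θ = 551·sin 9.0°/336 = 0.2565, θ = 14.86°; offset = 20.9·tan 14.86° = 5.547 m.
Layer 3: sin θ = 1046·sin 9.0°/336 = 0.4870, θ = 29.14°; offset = 23.7·tan 29.14° = 13.215 m.
Total horizontal offset = 19.459 m.

19 m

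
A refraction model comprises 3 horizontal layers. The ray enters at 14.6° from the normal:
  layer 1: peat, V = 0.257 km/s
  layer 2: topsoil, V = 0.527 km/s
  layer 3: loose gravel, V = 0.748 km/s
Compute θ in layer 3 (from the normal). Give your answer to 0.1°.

47.2°

Ray parameter p = sin 14.6° / 0.257 = 9.8081e-01 s/km.
sin θ_3 = p·V_3 = 9.8081e-01 × 0.748 = 0.7336.
θ_3 = arcsin 0.7336 = 47.19°.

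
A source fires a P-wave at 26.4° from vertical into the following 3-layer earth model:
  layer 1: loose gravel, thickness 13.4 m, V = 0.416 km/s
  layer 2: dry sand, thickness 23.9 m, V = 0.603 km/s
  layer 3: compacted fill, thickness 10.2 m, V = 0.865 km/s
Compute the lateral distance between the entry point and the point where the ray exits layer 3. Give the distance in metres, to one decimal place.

p = sin θ₁/V₁ = sin 26.4°/0.416 = 1.0688e+00 s/km is conserved through the stack.
Layer 1: θ = 26.40°; offset = 13.4·tan 26.40° = 6.652 m.
Layer 2: sin θ = p·0.603 = 0.6445 → θ = 40.13°; offset = 23.9·tan 40.13° = 20.146 m.
Layer 3: sin θ = p·0.865 = 0.9245 → θ = 67.60°; offset = 10.2·tan 67.60° = 24.746 m.
Total horizontal offset = 51.544 m.

51.5 m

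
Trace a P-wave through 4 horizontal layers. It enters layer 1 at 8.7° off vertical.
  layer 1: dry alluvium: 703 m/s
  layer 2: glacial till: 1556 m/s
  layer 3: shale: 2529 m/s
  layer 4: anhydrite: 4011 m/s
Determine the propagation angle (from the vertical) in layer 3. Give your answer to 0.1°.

33.0°

Ray parameter p = sin 8.7° / 703 = 2.1516e-04 s/m.
sin θ_3 = p·V_3 = 2.1516e-04 × 2529 = 0.5442.
θ_3 = 32.97° from the vertical.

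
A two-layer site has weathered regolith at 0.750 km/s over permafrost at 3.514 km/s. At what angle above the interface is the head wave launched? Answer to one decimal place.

77.7°

Critical incidence: sin θ_c = V₁/V₂ = 0.750/3.514 = 0.2134.
θ_c = arcsin 0.2134 = 12.32°.
Measured from the interface: 90° − 12.32° = 77.68°.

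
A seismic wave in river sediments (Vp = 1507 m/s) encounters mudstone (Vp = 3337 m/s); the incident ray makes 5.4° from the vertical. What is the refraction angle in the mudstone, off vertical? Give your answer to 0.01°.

12.03°

sin θ₁/V₁ = sin θ₂/V₂ ⇒ sin θ₂ = 3337·sin 5.4°/1507 = 3337·0.0941/1507 = 0.2084.
θ₂ = arcsin 0.2084 = 12.03° from the normal.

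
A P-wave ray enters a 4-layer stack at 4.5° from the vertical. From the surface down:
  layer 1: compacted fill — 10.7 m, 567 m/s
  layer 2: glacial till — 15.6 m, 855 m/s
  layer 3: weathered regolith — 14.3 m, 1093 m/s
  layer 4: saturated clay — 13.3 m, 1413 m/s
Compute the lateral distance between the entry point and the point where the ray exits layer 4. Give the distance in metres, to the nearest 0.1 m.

Apply Snell's law at each interface; in layer i the horizontal offset is hᵢ·tan θᵢ.
Layer 1: θ = 4.50°; offset = 10.7·tan 4.50° = 0.842 m.
Layer 2: sin θ = 855·sin 4.5°/567 = 0.1183, θ = 6.79°; offset = 15.6·tan 6.79° = 1.859 m.
Layer 3: sin θ = 1093·sin 4.5°/567 = 0.1512, θ = 8.70°; offset = 14.3·tan 8.70° = 2.188 m.
Layer 4: sin θ = 1413·sin 4.5°/567 = 0.1955, θ = 11.28°; offset = 13.3·tan 11.28° = 2.652 m.
Σ offsets = 7.540 m.

7.5 m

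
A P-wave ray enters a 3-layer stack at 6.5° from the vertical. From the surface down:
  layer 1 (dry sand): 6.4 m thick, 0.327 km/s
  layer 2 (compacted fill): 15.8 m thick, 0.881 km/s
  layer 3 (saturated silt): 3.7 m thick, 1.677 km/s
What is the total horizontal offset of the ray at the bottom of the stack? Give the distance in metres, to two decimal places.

Apply Snell's law at each interface; in layer i the horizontal offset is hᵢ·tan θᵢ.
Layer 1: θ = 6.50°; offset = 6.4·tan 6.50° = 0.7292 m.
Layer 2: sin θ = 0.881·sin 6.5°/0.327 = 0.3050, θ = 17.76°; offset = 15.8·tan 17.76° = 5.0599 m.
Layer 3: sin θ = 1.677·sin 6.5°/0.327 = 0.5806, θ = 35.49°; offset = 3.7·tan 35.49° = 2.6382 m.
Summing the layer offsets gives 8.4273 m.

8.43 m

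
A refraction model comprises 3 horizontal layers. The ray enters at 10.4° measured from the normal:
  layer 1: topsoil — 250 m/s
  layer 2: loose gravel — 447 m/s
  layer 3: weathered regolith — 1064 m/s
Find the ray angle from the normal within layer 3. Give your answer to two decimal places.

50.20°

Snell's law across each interface conserves sin θ / V, so sin θ_3 = V_3·sin θ₁/V₁.
sin θ_3 = 1064 × sin 10.4° / 250 = 0.7683.
θ_3 = 50.20° from the vertical.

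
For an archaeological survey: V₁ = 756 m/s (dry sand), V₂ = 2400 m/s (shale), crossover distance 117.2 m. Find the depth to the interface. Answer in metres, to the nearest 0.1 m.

x_cross = 2h·√((V₂+V₁)/(V₂−V₁)) → h = x_cross / (2·√((V₂+V₁)/(V₂−V₁))).
√((V₂+V₁)/(V₂−V₁)) = √((2400+756)/(2400−756)) = 1.3855.
h = 117.2 / (2·1.3855) = 42.29 m.

42.3 m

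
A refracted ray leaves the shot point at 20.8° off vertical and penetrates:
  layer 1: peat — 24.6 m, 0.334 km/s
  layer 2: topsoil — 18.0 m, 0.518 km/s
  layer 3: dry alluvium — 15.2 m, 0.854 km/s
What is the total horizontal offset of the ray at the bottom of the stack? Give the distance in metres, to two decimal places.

54.16 m

p = sin θ₁/V₁ = sin 20.8°/0.334 = 1.0632e+00 s/km is conserved through the stack.
Layer 1: θ = 20.80°; offset = 24.6·tan 20.80° = 9.3447 m.
Layer 2: sin θ = p·0.518 = 0.5507 → θ = 33.42°; offset = 18.0·tan 33.42° = 11.8767 m.
Layer 3: sin θ = p·0.854 = 0.9080 → θ = 65.23°; offset = 15.2·tan 65.23° = 32.9351 m.
Summing the layer offsets gives 54.1565 m.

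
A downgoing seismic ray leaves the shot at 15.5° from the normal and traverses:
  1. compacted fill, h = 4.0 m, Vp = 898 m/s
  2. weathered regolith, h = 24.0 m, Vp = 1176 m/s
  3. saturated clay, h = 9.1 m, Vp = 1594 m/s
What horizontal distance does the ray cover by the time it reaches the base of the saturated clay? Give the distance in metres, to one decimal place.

15.0 m

Apply Snell's law at each interface; in layer i the horizontal offset is hᵢ·tan θᵢ.
Layer 1: θ = 15.50°; offset = 4.0·tan 15.50° = 1.109 m.
Layer 2: sin θ = 1176·sin 15.5°/898 = 0.3500, θ = 20.49°; offset = 24.0·tan 20.49° = 8.966 m.
Layer 3: sin θ = 1594·sin 15.5°/898 = 0.4744, θ = 28.32°; offset = 9.1·tan 28.32° = 4.904 m.
Summing the layer offsets gives 14.979 m.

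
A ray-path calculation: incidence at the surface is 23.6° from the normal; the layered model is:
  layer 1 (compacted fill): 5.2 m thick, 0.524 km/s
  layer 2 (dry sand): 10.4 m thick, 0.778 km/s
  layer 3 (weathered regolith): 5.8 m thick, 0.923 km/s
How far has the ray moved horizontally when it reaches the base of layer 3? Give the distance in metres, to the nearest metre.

16 m

Apply Snell's law at each interface; in layer i the horizontal offset is hᵢ·tan θᵢ.
Layer 1: θ = 23.60°; offset = 5.2·tan 23.60° = 2.272 m.
Layer 2: sin θ = 0.778·sin 23.6°/0.524 = 0.5944, θ = 36.47°; offset = 10.4·tan 36.47° = 7.687 m.
Layer 3: sin θ = 0.923·sin 23.6°/0.524 = 0.7052, θ = 44.85°; offset = 5.8·tan 44.85° = 5.769 m.
Σ offsets = 15.728 m.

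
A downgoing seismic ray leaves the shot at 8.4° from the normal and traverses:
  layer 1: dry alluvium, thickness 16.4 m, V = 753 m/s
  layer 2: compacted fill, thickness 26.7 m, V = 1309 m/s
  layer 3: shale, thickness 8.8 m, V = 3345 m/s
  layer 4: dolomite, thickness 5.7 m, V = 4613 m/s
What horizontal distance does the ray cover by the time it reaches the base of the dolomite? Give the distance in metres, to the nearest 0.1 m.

28.4 m

Ray parameter p = sin 8.4° / 753 m/s = 1.9400e-04 s/m.
Layer 1: θ = 8.40°; offset = 16.4·tan 8.40° = 2.422 m.
Layer 2: sin θ = p·1309 = 0.2539 → θ = 14.71°; offset = 26.7·tan 14.71° = 7.010 m.
Layer 3: sin θ = p·3345 = 0.6489 → θ = 40.46°; offset = 8.8·tan 40.46° = 7.506 m.
Layer 4: sin θ = p·4613 = 0.8949 → θ = 63.50°; offset = 5.7·tan 63.50° = 11.432 m.
Σ offsets = 28.370 m.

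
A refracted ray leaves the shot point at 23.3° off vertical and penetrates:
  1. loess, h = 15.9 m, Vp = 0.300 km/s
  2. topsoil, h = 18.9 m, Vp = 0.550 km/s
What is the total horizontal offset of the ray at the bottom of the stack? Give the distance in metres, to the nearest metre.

27 m

Apply Snell's law at each interface; in layer i the horizontal offset is hᵢ·tan θᵢ.
Layer 1: θ = 23.30°; offset = 15.9·tan 23.30° = 6.848 m.
Layer 2: sin θ = 0.550·sin 23.3°/0.300 = 0.7252, θ = 46.48°; offset = 18.9·tan 46.48° = 19.904 m.
Total horizontal offset = 26.752 m.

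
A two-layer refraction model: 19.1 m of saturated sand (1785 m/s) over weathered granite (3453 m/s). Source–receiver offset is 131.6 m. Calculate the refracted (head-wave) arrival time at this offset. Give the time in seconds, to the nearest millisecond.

0.056 s

t = x/V₂ + 2h·√(V₂²−V₁²)/(V₁V₂).
√(V₂²−V₁²) = √(3453²−1785²) = 2955.8 m/s; delay term = 2·19.1·2955.8/(1785·3453) = 0.01832 s.
t = 131.6/3453 + 0.01832 = 0.05643 s.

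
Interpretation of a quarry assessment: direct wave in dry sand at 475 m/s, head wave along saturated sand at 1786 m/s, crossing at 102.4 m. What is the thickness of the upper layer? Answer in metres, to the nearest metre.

39 m

x_cross = 2h·√((V₂+V₁)/(V₂−V₁)) → h = x_cross / (2·√((V₂+V₁)/(V₂−V₁))).
√((V₂+V₁)/(V₂−V₁)) = √((1786+475)/(1786−475)) = 1.3133.
h = 102.4 / (2·1.3133) = 38.99 m.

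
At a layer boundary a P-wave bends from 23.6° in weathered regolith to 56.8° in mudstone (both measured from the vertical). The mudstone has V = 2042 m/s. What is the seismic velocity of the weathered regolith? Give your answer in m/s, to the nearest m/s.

Snell's law: sin 23.6°/V₁ = sin 56.8°/V₂.
V₁ = V₂·sin 23.6°/sin 56.8° = 2042 × 0.4784 = 976.99 m/s.

977 m/s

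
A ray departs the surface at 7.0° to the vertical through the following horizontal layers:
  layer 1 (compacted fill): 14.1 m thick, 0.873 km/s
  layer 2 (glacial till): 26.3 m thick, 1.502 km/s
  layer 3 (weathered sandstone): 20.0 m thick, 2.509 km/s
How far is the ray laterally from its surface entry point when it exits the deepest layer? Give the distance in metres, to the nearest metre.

15 m

Apply Snell's law at each interface; in layer i the horizontal offset is hᵢ·tan θᵢ.
Layer 1: θ = 7.00°; offset = 14.1·tan 7.00° = 1.731 m.
Layer 2: sin θ = 1.502·sin 7.0°/0.873 = 0.2097, θ = 12.10°; offset = 26.3·tan 12.10° = 5.640 m.
Layer 3: sin θ = 2.509·sin 7.0°/0.873 = 0.3503, θ = 20.50°; offset = 20.0·tan 20.50° = 7.479 m.
Σ offsets = 14.850 m.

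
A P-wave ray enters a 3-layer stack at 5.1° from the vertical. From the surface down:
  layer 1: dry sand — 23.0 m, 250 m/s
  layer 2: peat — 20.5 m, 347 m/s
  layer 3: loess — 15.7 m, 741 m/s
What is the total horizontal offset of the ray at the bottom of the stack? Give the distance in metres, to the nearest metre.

Ray parameter p = sin 5.1° / 250 m/s = 3.5558e-04 s/m.
Layer 1: θ = 5.10°; offset = 23.0·tan 5.10° = 2.053 m.
Layer 2: sin θ = p·347 = 0.1234 → θ = 7.09°; offset = 20.5·tan 7.09° = 2.549 m.
Layer 3: sin θ = p·741 = 0.2635 → θ = 15.28°; offset = 15.7·tan 15.28° = 4.288 m.
Σ offsets = 8.890 m.

9 m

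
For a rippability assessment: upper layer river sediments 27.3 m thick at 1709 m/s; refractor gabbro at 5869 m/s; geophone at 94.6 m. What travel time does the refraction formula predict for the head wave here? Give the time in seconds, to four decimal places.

0.0467 s

t = x/V₂ + 2h·√(V₂²−V₁²)/(V₁V₂).
√(V₂²−V₁²) = √(5869²−1709²) = 5614.7 m/s; delay term = 2·27.3·5614.7/(1709·5869) = 0.03056 s.
t = 94.6/5869 + 0.03056 = 0.04668 s.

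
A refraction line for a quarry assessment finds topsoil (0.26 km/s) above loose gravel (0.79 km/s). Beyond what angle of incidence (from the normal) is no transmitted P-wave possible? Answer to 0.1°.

19.2°

Critical incidence: sin θ_c = V₁/V₂ = 0.26/0.79 = 0.3291.
θ_c = arcsin 0.3291 = 19.22°.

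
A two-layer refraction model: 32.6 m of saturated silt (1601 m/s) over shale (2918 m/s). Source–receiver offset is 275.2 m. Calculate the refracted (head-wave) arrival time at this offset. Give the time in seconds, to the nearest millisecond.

θ_c = arcsin(V₁/V₂) = arcsin(1601/2918) = 33.28°, cos θ_c = 0.8360.
Intercept time tᵢ = 2h cos θ_c / V₁ = 2·32.6·0.8360/1601 = 0.03405 s.
t = x/V₂ + tᵢ = 275.2/2918 + 0.03405 = 0.12836 s.

0.128 s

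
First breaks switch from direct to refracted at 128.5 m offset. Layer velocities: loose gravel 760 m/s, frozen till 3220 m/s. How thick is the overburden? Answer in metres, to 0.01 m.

x_cross = 2h·√((V₂+V₁)/(V₂−V₁)) → h = x_cross / (2·√((V₂+V₁)/(V₂−V₁))).
√((V₂+V₁)/(V₂−V₁)) = √((3220+760)/(3220−760)) = 1.2720.
h = 128.5 / (2·1.2720) = 50.51 m.

50.51 m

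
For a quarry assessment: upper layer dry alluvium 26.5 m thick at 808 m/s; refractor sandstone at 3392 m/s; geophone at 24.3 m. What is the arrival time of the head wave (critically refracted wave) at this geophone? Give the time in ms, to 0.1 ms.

t = x/V₂ + 2h·√(V₂²−V₁²)/(V₁V₂).
√(V₂²−V₁²) = √(3392²−808²) = 3294.4 m/s; delay term = 2·26.5·3294.4/(808·3392) = 0.06371 s.
t = 24.3/3392 + 0.06371 = 0.07087 s.

70.9 ms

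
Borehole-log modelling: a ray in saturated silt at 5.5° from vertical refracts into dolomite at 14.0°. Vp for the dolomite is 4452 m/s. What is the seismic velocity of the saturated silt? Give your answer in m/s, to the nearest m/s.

sin 5.5° = 0.0958; sin 14.0° = 0.2419.
V₁ = V₂·(sin θ₁/sin θ₂) = 4452·(0.0958/0.2419) = 1763.81 m/s.

1764 m/s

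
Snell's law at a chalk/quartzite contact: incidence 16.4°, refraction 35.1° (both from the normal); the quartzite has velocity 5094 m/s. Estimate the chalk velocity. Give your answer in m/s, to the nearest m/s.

2501 m/s

Snell's law: sin 16.4°/V₁ = sin 35.1°/V₂.
V₁ = V₂·sin 16.4°/sin 35.1° = 5094 × 0.4910 = 2501.28 m/s.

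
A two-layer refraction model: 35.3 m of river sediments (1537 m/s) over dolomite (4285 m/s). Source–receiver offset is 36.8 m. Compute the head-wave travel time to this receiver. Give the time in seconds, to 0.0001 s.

t = x/V₂ + 2h·√(V₂²−V₁²)/(V₁V₂).
√(V₂²−V₁²) = √(4285²−1537²) = 3999.9 m/s; delay term = 2·35.3·3999.9/(1537·4285) = 0.04288 s.
t = 36.8/4285 + 0.04288 = 0.05147 s.

0.0515 s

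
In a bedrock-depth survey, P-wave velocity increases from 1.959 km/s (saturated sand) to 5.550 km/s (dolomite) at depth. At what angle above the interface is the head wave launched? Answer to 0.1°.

69.3°

At critical incidence the refracted ray runs along the interface (θ₂ = 90°), so sin θ_c = V₁/V₂.
θ_c = arcsin(1.959/5.550) = arcsin 0.3530 = 20.67°.
Measured from the interface: 90° − 20.67° = 69.33°.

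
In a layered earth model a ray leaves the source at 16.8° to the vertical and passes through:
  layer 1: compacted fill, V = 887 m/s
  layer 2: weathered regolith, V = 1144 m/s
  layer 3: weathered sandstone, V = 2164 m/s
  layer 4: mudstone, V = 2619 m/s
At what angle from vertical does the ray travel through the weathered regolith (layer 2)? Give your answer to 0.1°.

21.9°

Snell's law across each interface conserves sin θ / V, so sin θ_2 = V_2·sin θ₁/V₁.
sin θ_2 = 1144 × sin 16.8° / 887 = 0.3728.
θ_2 = 21.89° from the vertical.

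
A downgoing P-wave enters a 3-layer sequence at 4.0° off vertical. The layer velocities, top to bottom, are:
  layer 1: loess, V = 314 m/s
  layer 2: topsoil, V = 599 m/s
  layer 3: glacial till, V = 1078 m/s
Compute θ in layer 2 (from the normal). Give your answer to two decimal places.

7.65°

Snell's law across each interface conserves sin θ / V, so sin θ_2 = V_2·sin θ₁/V₁.
sin θ_2 = 599 × sin 4.0° / 314 = 0.1331.
θ_2 = arcsin 0.1331 = 7.65°.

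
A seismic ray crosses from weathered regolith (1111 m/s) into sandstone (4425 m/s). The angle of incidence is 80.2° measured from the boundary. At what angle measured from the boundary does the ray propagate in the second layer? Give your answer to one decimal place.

47.3°

Convert to the normal: θ₁ = 90° − 80.2° = 9.8°.
Snell's law: sin θ₂ = (V₂/V₁)·sin θ₁ = (4425/1111)·sin 9.8° = 0.6779.
θ₂ = sin⁻¹(0.6779) = 42.68° (from vertical).
From the interface: 90° − 42.68° = 47.32°.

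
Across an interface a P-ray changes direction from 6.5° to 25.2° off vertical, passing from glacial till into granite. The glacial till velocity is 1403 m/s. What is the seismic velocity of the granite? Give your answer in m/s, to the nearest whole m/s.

sin 6.5° = 0.1132; sin 25.2° = 0.4258.
V₂ = V₁·(sin θ₂/sin θ₁) = 1403·(0.4258/0.1132) = 5276.96 m/s.

5277 m/s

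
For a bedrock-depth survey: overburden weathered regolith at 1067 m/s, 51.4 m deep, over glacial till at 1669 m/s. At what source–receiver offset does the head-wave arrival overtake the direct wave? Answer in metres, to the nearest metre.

219 m

θ_c = arcsin(1067/1669) = 39.74°, so cos θ_c = 0.7690 and tᵢ = 2h cos θ_c/V₁ = 0.0741 s.
At crossover x/V₁ = x/V₂ + tᵢ ⇒ x = tᵢ/(1/V₁ − 1/V₂) = 0.07408/(9.3721e-04 − 5.9916e-04) = 219.16 m.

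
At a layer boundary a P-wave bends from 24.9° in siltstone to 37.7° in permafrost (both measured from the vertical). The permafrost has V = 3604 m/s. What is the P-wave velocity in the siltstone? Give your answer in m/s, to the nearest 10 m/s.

Snell's law: sin 24.9°/V₁ = sin 37.7°/V₂.
V₁ = V₂·sin 24.9°/sin 37.7° = 3604 × 0.6885 = 2481.35 m/s.

2480 m/s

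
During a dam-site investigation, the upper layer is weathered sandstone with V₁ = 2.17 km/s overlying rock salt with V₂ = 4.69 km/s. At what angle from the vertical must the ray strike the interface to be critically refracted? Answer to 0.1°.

27.6°

Critical incidence: sin θ_c = V₁/V₂ = 2.17/4.69 = 0.4627.
θ_c = arcsin 0.4627 = 27.56°.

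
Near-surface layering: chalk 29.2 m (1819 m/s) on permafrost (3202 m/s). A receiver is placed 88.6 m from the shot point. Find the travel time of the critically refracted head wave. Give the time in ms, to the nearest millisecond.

t = x/V₂ + 2h·√(V₂²−V₁²)/(V₁V₂).
√(V₂²−V₁²) = √(3202²−1819²) = 2635.2 m/s; delay term = 2·29.2·2635.2/(1819·3202) = 0.02642 s.
t = 88.6/3202 + 0.02642 = 0.05409 s.

54 ms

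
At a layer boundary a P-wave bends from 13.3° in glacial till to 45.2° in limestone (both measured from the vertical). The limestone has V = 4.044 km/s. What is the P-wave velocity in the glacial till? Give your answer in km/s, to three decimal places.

1.311 km/s

Snell's law: sin 13.3°/V₁ = sin 45.2°/V₂.
V₁ = V₂·sin 13.3°/sin 45.2° = 4.044 × 0.3242 = 1.311 km/s.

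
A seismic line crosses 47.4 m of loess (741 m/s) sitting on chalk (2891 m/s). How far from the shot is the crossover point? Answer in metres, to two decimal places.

123.21 m

θ_c = arcsin(741/2891) = 14.85°, so cos θ_c = 0.9666 and tᵢ = 2h cos θ_c/V₁ = 0.1237 s.
At crossover x/V₁ = x/V₂ + tᵢ ⇒ x = tᵢ/(1/V₁ − 1/V₂) = 0.12366/(1.3495e-03 − 3.4590e-04) = 123.21 m.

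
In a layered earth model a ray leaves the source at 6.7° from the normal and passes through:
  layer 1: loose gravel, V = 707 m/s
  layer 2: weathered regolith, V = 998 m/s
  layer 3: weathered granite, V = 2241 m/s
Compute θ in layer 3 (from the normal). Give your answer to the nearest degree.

Snell's law across each interface conserves sin θ / V, so sin θ_3 = V_3·sin θ₁/V₁.
sin θ_3 = 2241 × sin 6.7° / 707 = 0.3698.
θ_3 = 21.70° from the vertical.

22°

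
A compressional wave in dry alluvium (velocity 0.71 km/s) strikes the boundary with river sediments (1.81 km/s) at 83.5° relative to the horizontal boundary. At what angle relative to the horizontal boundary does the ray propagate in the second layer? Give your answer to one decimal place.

Angle from the normal: 90° − 83.5° = 6.5°.
sin θ₁/V₁ = sin θ₂/V₂ ⇒ sin θ₂ = 1.81·sin 6.5°/0.71 = 1.81·0.1132/0.71 = 0.2886.
θ₂ = sin⁻¹(0.2886) = 16.77° (from vertical).
From the interface: 90° − 16.77° = 73.23°.

73.2°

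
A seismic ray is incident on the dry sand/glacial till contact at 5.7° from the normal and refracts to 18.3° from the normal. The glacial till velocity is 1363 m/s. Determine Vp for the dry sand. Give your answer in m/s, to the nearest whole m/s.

sin 5.7° = 0.0993; sin 18.3° = 0.3140.
V₁ = V₂·(sin θ₁/sin θ₂) = 1363·(0.0993/0.3140) = 431.13 m/s.

431 m/s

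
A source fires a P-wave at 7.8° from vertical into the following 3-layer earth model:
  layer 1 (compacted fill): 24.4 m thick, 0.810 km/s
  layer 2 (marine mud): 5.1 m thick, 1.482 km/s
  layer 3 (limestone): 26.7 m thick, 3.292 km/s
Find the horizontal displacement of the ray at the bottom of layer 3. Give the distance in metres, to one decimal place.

22.3 m

p = sin θ₁/V₁ = sin 7.8°/0.810 = 1.6755e-01 s/km is conserved through the stack.
Layer 1: θ = 7.80°; offset = 24.4·tan 7.80° = 3.342 m.
Layer 2: sin θ = p·1.482 = 0.2483 → θ = 14.38°; offset = 5.1·tan 14.38° = 1.307 m.
Layer 3: sin θ = p·3.292 = 0.5516 → θ = 33.48°; offset = 26.7·tan 33.48° = 17.656 m.
Total horizontal offset = 22.305 m.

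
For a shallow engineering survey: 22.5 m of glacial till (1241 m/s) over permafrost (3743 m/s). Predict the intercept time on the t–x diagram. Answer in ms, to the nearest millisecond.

θ_c = arcsin(V₁/V₂) = arcsin(1241/3743) = 19.36°; cos θ_c = 0.9434.
tᵢ = 2h·cos θ_c / V₁ = 2·22.5·0.9434 / 1241 = 0.03421 s.

34 ms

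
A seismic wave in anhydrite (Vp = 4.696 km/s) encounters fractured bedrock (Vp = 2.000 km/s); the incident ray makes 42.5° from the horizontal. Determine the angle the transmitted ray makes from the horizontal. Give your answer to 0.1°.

Convert to the normal: θ₁ = 90° − 42.5° = 47.5°.
Snell's law: sin θ₂ = (V₂/V₁)·sin θ₁ = (2.000/4.696)·sin 47.5° = 0.3140.
θ₂ = arcsin 0.3140 = 18.30° from the normal.
From the interface: 90° − 18.30° = 71.70°.

71.7°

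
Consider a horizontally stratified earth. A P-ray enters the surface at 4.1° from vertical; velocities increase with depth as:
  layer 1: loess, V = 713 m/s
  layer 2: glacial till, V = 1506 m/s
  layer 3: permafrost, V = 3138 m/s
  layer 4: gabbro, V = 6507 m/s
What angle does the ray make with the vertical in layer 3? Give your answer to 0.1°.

18.3°

Ray parameter p = sin 4.1° / 713 = 1.0028e-04 s/m.
sin θ_3 = p·V_3 = 1.0028e-04 × 3138 = 0.3147.
θ_3 = 18.34° from the vertical.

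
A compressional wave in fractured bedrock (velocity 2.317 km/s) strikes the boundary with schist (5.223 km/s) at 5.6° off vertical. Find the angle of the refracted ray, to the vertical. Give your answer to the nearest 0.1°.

12.7°

sin θ₁/V₁ = sin θ₂/V₂ ⇒ sin θ₂ = 5.223·sin 5.6°/2.317 = 5.223·0.0976/2.317 = 0.2200.
θ₂ = arcsin 0.2200 = 12.71° from the normal.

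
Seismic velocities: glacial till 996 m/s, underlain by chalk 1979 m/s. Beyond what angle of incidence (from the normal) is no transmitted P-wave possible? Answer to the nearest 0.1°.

30.2°

At critical incidence the refracted ray runs along the interface (θ₂ = 90°), so sin θ_c = V₁/V₂.
θ_c = arcsin(996/1979) = arcsin 0.5033 = 30.22°.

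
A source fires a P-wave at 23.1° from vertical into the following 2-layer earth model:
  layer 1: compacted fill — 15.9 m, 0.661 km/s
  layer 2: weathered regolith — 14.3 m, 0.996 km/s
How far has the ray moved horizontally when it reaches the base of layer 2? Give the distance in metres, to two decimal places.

17.26 m

Ray parameter p = sin 23.1° / 0.661 km/s = 5.9355e-01 s/km.
Layer 1: θ = 23.10°; offset = 15.9·tan 23.10° = 6.7819 m.
Layer 2: sin θ = p·0.996 = 0.5912 → θ = 36.24°; offset = 14.3·tan 36.24° = 10.4816 m.
Total horizontal offset = 17.2635 m.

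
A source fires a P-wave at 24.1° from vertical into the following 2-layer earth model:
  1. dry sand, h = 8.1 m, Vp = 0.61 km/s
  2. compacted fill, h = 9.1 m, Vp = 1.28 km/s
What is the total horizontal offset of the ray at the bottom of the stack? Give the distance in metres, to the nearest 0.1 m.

Ray parameter p = sin 24.1° / 0.61 km/s = 6.6939e-01 s/km.
Layer 1: θ = 24.10°; offset = 8.1·tan 24.10° = 3.623 m.
Layer 2: sin θ = p·1.28 = 0.8568 → θ = 58.96°; offset = 9.1·tan 58.96° = 15.122 m.
Total horizontal offset = 18.745 m.

18.7 m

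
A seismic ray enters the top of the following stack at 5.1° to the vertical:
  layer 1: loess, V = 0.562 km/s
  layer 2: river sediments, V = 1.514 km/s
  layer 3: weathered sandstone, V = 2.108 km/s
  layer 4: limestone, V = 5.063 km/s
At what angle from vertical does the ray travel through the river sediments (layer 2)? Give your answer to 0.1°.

13.9°

Ray parameter p = sin 5.1° / 0.562 = 1.5817e-01 s/km.
sin θ_2 = p·V_2 = 1.5817e-01 × 1.514 = 0.2395.
θ_2 = 13.86° from the vertical.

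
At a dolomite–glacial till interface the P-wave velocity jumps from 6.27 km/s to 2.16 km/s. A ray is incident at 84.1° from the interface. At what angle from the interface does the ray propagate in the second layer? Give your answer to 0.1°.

Convert to the normal: θ₁ = 90° − 84.1° = 5.9°.
Snell's law: sin θ₂ = (V₂/V₁)·sin θ₁ = (2.16/6.27)·sin 5.9° = 0.0354.
θ₂ = sin⁻¹(0.0354) = 2.03° (from vertical).
From the interface: 90° − 2.03° = 87.97°.

88.0°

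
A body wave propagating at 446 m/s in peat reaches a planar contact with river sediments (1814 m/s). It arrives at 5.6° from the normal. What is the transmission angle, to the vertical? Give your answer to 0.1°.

23.4°

sin θ₁/V₁ = sin θ₂/V₂ ⇒ sin θ₂ = 1814·sin 5.6°/446 = 1814·0.0976/446 = 0.3969.
θ₂ = arcsin 0.3969 = 23.38° from the normal.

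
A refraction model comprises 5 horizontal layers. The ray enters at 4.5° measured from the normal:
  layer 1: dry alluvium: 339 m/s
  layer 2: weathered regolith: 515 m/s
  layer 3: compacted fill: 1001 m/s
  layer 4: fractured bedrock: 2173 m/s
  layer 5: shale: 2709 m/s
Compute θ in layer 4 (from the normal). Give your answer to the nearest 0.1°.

Snell's law across each interface conserves sin θ / V, so sin θ_4 = V_4·sin θ₁/V₁.
sin θ_4 = 2173 × sin 4.5° / 339 = 0.5029.
θ_4 = arcsin 0.5029 = 30.19°.

30.2°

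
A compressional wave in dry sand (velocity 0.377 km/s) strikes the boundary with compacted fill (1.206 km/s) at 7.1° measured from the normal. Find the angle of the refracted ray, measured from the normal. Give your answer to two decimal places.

sin θ₁/V₁ = sin θ₂/V₂ ⇒ sin θ₂ = 1.206·sin 7.1°/0.377 = 1.206·0.1236/0.377 = 0.3954.
θ₂ = arcsin 0.3954 = 23.29° from the normal.

23.29°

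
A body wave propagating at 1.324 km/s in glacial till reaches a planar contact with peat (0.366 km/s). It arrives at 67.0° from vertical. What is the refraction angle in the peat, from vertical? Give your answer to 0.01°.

14.74°

sin θ₁/V₁ = sin θ₂/V₂ ⇒ sin θ₂ = 0.366·sin 67.0°/1.324 = 0.366·0.9205/1.324 = 0.2545.
θ₂ = arcsin 0.2545 = 14.74° from the normal.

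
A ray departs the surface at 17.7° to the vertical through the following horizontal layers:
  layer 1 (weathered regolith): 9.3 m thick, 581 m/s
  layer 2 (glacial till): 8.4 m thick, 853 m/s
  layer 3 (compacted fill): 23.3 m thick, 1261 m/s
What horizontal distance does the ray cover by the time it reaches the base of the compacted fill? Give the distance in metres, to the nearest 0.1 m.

Apply Snell's law at each interface; in layer i the horizontal offset is hᵢ·tan θᵢ.
Layer 1: θ = 17.70°; offset = 9.3·tan 17.70° = 2.968 m.
Layer 2: sin θ = 853·sin 17.7°/581 = 0.4464, θ = 26.51°; offset = 8.4·tan 26.51° = 4.190 m.
Layer 3: sin θ = 1261·sin 17.7°/581 = 0.6599, θ = 41.29°; offset = 23.3·tan 41.29° = 20.462 m.
Total horizontal offset = 27.621 m.

27.6 m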